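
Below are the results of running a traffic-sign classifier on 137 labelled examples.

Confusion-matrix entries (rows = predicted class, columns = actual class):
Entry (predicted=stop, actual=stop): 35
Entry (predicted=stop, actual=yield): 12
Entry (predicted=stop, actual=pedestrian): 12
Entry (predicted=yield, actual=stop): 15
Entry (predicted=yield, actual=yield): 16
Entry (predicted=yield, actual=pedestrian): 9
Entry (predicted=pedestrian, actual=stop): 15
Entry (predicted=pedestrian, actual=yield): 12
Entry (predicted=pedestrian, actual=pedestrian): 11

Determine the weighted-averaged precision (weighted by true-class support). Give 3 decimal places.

Per-class precision (TP/(TP+FP)):
  stop: TP=35, FP=12+12=24 → 35/59 = 0.5932
  yield: TP=16, FP=15+9=24 → 16/40 = 0.4000
  pedestrian: TP=11, FP=15+12=27 → 11/38 = 0.2895
Weighted-precision = Σ (supportᵢ/N)·precisionᵢ with N=137: (65/137)·0.5932 + (40/137)·0.4000 + (32/137)·0.2895 = 0.466

0.466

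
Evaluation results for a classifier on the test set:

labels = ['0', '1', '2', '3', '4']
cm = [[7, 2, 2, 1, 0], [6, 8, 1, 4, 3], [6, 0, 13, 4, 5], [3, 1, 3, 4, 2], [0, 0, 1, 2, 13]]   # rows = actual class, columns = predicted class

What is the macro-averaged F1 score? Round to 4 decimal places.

Per-class F1 score (2·TP/(2·TP+FP+FN)):
  0: TP=7, FP=6+6+3+0=15, FN=2+2+1+0=5 → 14/34 = 0.41176
  1: TP=8, FP=2+0+1+0=3, FN=6+1+4+3=14 → 16/33 = 0.48485
  2: TP=13, FP=2+1+3+1=7, FN=6+0+4+5=15 → 26/48 = 0.54167
  3: TP=4, FP=1+4+4+2=11, FN=3+1+3+2=9 → 8/28 = 0.28571
  4: TP=13, FP=0+3+5+2=10, FN=0+0+1+2=3 → 26/39 = 0.66667
Macro-F1 score = mean = (0.41176 + 0.48485 + 0.54167 + 0.28571 + 0.66667) / 5 = 0.4781

0.4781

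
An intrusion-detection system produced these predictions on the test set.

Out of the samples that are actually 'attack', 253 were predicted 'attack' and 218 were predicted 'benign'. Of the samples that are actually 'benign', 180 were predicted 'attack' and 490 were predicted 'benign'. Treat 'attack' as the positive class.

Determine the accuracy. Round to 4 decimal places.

0.6512

Accuracy = (TP+TN)/N = (253+490)/1141 = 0.6512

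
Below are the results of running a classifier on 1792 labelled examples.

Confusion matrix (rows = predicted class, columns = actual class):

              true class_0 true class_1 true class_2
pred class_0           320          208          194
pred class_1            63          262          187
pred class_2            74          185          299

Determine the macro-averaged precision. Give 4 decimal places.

0.4969

Per-class precision (TP/(TP+FP)):
  class_0: TP=320, FP=208+194=402 → 320/722 = 0.44321
  class_1: TP=262, FP=63+187=250 → 262/512 = 0.51172
  class_2: TP=299, FP=74+185=259 → 299/558 = 0.53584
Macro-precision = mean = (0.44321 + 0.51172 + 0.53584) / 3 = 0.4969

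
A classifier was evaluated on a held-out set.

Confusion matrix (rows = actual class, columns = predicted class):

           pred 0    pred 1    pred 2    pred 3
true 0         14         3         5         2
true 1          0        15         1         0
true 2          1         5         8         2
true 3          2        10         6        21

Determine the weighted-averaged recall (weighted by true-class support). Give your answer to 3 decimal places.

0.611

Per-class recall (TP/(TP+FN)):
  0: TP=14, FN=3+5+2=10 → 14/24 = 0.5833
  1: TP=15, FN=0+1+0=1 → 15/16 = 0.9375
  2: TP=8, FN=1+5+2=8 → 8/16 = 0.5000
  3: TP=21, FN=2+10+6=18 → 21/39 = 0.5385
Weighted-recall = Σ (supportᵢ/N)·recallᵢ with N=95: (24/95)·0.5833 + (16/95)·0.9375 + (16/95)·0.5000 + (39/95)·0.5385 = 0.611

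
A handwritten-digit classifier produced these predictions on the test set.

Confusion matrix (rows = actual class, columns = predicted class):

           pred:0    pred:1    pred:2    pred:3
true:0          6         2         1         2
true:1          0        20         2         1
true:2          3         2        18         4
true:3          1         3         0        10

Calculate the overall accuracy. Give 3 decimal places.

0.720

Accuracy = trace / total = (6+20+18+10=54) / 75 = 54/75 = 0.720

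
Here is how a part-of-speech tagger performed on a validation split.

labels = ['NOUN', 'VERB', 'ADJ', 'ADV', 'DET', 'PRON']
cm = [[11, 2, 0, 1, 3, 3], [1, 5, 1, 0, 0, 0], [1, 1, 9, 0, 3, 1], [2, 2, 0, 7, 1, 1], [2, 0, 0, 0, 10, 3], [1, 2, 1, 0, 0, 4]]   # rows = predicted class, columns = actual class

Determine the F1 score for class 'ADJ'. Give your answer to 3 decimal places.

Treat 'ADJ' as positive and all other classes as negative.
F1 score = 2·TP/(2·TP+FP+FN).
ADJ: TP=9, FP=1+1+0+3+1=6, FN=0+1+0+0+1=2 → 18/26 = 0.6923

0.692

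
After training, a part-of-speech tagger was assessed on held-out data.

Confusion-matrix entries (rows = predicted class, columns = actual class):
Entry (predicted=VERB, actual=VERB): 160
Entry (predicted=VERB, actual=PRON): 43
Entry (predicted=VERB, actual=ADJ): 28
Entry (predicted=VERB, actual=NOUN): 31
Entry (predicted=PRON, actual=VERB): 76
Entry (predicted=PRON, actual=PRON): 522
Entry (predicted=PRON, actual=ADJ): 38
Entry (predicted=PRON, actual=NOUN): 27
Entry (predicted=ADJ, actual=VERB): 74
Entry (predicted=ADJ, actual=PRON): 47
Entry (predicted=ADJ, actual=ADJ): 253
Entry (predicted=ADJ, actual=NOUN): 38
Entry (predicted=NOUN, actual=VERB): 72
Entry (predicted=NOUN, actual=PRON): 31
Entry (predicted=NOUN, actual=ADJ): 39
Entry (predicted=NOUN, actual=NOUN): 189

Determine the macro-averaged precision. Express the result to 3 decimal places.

Per-class precision (TP/(TP+FP)):
  VERB: TP=160, FP=43+28+31=102 → 160/262 = 0.6107
  PRON: TP=522, FP=76+38+27=141 → 522/663 = 0.7873
  ADJ: TP=253, FP=74+47+38=159 → 253/412 = 0.6141
  NOUN: TP=189, FP=72+31+39=142 → 189/331 = 0.5710
Macro-precision = mean = (0.6107 + 0.7873 + 0.6141 + 0.5710) / 4 = 0.646

0.646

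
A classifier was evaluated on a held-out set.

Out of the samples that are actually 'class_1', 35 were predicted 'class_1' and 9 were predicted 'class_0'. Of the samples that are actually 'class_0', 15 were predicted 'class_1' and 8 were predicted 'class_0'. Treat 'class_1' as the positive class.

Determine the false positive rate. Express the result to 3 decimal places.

FPR = FP/(FP+TN) = 15/(15+8) = 0.652

0.652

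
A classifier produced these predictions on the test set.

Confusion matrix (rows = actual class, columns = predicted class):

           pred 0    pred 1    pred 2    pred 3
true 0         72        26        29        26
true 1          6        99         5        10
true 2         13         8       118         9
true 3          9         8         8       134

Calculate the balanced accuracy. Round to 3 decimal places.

Balanced accuracy = mean of per-class recall.
  0: recall = 72/153 = 0.4706
  1: recall = 99/120 = 0.8250
  2: recall = 118/148 = 0.7973
  3: recall = 134/159 = 0.8428
Mean = (0.4706 + 0.8250 + 0.7973 + 0.8428) / 4 = 0.734

0.734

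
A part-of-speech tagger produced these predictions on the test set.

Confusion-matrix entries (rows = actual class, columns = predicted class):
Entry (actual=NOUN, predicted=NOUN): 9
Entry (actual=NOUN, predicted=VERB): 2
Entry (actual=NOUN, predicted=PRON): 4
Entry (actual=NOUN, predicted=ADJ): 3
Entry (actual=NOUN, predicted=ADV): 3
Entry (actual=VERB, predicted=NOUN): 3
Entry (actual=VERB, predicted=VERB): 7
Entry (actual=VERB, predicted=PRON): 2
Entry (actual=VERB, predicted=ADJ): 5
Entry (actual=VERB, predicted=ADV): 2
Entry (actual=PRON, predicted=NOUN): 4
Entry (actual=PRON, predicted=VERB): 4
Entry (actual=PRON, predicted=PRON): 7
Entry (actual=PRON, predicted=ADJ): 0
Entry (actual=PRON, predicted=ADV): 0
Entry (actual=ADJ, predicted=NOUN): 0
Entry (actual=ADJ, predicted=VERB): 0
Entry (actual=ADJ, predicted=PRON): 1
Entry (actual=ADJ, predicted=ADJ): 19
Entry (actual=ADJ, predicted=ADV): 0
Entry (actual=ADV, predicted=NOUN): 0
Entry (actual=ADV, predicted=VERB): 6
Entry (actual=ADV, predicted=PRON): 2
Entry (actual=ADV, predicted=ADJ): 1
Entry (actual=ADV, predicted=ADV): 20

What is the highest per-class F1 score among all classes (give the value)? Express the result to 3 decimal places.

Per-class F1 score (2·TP/(2·TP+FP+FN)):
  NOUN: TP=9, FP=3+4+0+0=7, FN=2+4+3+3=12 → 18/37 = 0.4865
  VERB: TP=7, FP=2+4+0+6=12, FN=3+2+5+2=12 → 14/38 = 0.3684
  PRON: TP=7, FP=4+2+1+2=9, FN=4+4+0+0=8 → 14/31 = 0.4516
  ADJ: TP=19, FP=3+5+0+1=9, FN=0+0+1+0=1 → 38/48 = 0.7917
  ADV: TP=20, FP=3+2+0+0=5, FN=0+6+2+1=9 → 40/54 = 0.7407
Highest is class 'ADJ' with F1 score = 0.792.

0.792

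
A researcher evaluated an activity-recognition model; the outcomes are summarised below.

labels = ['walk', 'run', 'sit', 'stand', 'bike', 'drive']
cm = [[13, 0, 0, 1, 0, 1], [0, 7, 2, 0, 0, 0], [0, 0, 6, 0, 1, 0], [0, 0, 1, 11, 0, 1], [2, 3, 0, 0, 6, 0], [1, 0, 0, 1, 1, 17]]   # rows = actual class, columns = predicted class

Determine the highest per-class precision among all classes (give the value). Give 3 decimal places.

Per-class precision (TP/(TP+FP)):
  walk: TP=13, FP=0+0+0+2+1=3 → 13/16 = 0.8125
  run: TP=7, FP=0+0+0+3+0=3 → 7/10 = 0.7000
  sit: TP=6, FP=0+2+1+0+0=3 → 6/9 = 0.6667
  stand: TP=11, FP=1+0+0+0+1=2 → 11/13 = 0.8462
  bike: TP=6, FP=0+0+1+0+1=2 → 6/8 = 0.7500
  drive: TP=17, FP=1+0+0+1+0=2 → 17/19 = 0.8947
Highest is class 'drive' with precision = 0.895.

0.895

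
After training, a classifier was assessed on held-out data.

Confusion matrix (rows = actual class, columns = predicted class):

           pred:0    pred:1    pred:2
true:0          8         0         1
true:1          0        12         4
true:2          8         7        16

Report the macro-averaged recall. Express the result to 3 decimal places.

0.718

Per-class recall (TP/(TP+FN)):
  0: TP=8, FN=0+1=1 → 8/9 = 0.8889
  1: TP=12, FN=0+4=4 → 12/16 = 0.7500
  2: TP=16, FN=8+7=15 → 16/31 = 0.5161
Macro-recall = mean = (0.8889 + 0.7500 + 0.5161) / 3 = 0.718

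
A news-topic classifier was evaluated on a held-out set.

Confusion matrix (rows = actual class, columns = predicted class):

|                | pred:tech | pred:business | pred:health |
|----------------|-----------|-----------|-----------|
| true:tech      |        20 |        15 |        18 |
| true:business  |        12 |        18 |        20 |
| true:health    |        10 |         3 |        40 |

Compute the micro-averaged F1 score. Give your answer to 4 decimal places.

0.5000

Micro-averaging pools counts across classes: ΣTP=78, ΣFP=78, ΣFN=78.
Micro-F1 score = 2·TP/(2·TP+FP+FN) on pooled counts = 0.5000 (equals overall accuracy in single-label multiclass).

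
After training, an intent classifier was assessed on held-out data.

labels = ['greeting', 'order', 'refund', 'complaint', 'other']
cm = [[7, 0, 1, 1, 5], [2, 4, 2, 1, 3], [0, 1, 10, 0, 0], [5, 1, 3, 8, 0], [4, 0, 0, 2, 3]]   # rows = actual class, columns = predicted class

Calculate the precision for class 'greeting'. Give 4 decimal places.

0.3889

Take TP from the diagonal, FP from the rest of the 'greeting' prediction marginal, FN from the rest of the 'greeting' actual marginal.
precision = TP/(TP+FP).
greeting: TP=7, FP=2+0+5+4=11 → 7/18 = 0.38889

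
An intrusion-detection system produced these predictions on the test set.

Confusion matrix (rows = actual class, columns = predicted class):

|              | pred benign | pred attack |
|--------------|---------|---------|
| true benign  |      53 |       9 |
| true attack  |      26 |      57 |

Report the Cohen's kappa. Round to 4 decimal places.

0.5234

Observed agreement pₒ = trace/N = 110/145 = 0.75862
Expected agreement pₑ = Σ (rowᵢ·colᵢ)/N² = (62·79 + 83·66)/145² = 0.49351
κ = (pₒ − pₑ)/(1 − pₑ) = (0.75862 − 0.49351)/(1 − 0.49351) = 0.5234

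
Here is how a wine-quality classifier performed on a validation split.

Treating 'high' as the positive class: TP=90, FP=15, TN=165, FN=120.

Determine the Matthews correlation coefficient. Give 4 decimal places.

0.3880

MCC = (TP·TN − FP·FN) / √((TP+FP)(TP+FN)(TN+FP)(TN+FN))
Numerator = 90·165 − 15·120 = 13050
Denominator = √(105·210·180·285) = √1131165000 = 33632.7965
MCC = 13050 / 33632.7965 = 0.3880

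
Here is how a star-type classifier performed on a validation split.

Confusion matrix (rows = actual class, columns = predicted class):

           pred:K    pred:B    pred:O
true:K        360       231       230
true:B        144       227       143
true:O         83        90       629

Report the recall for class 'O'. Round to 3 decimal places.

0.784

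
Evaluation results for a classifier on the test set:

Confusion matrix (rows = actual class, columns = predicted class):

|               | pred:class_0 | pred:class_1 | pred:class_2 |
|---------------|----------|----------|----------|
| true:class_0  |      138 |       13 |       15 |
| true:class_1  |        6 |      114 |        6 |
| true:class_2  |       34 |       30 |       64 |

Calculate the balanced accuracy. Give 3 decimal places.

Balanced accuracy = mean of per-class recall.
  class_0: recall = 138/166 = 0.8313
  class_1: recall = 114/126 = 0.9048
  class_2: recall = 64/128 = 0.5000
Mean = (0.8313 + 0.9048 + 0.5000) / 3 = 0.745

0.745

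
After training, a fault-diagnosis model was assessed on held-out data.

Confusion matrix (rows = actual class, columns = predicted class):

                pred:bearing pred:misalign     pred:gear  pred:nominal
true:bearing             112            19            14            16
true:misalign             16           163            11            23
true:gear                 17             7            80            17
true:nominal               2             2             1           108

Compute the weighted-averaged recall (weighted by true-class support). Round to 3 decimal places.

0.762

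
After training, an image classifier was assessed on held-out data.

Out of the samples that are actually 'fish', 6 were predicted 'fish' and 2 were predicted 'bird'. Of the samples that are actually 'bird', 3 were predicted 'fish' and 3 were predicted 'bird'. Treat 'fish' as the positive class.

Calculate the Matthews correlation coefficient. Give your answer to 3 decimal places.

MCC = (TP·TN − FP·FN) / √((TP+FP)(TP+FN)(TN+FP)(TN+FN))
Numerator = 6·3 − 3·2 = 12
Denominator = √(9·8·6·5) = √2160 = 46.4758
MCC = 12 / 46.4758 = 0.258

0.258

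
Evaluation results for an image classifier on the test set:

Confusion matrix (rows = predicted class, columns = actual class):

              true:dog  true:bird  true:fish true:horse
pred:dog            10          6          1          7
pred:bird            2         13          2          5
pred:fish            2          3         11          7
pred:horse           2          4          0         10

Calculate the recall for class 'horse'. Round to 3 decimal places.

recall = TP/(TP+FN).
horse: TP=10, FN=7+5+7=19 → 10/29 = 0.3448

0.345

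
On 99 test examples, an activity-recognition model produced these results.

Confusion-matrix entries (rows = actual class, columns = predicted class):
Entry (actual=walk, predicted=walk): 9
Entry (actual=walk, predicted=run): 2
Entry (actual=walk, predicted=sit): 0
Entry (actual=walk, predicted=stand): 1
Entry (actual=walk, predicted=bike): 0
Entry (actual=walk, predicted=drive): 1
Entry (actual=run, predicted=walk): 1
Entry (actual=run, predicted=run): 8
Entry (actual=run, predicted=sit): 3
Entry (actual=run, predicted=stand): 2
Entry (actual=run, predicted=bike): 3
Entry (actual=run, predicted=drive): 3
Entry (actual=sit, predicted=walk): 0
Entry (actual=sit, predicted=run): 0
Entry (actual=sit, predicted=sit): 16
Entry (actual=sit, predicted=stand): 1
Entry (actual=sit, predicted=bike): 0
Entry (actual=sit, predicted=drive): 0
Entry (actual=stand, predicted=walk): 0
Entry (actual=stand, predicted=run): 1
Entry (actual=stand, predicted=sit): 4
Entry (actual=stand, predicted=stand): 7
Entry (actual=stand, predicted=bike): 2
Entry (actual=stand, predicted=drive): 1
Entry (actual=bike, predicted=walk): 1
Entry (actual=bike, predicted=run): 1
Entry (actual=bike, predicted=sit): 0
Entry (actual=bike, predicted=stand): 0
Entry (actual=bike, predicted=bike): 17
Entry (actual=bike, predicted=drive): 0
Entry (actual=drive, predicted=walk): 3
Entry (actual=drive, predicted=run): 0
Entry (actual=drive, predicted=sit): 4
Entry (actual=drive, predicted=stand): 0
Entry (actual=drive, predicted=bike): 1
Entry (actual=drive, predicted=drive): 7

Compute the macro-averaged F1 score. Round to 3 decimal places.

Per-class F1 score (2·TP/(2·TP+FP+FN)):
  walk: TP=9, FP=1+0+0+1+3=5, FN=2+0+1+0+1=4 → 18/27 = 0.6667
  run: TP=8, FP=2+0+1+1+0=4, FN=1+3+2+3+3=12 → 16/32 = 0.5000
  sit: TP=16, FP=0+3+4+0+4=11, FN=0+0+1+0+0=1 → 32/44 = 0.7273
  stand: TP=7, FP=1+2+1+0+0=4, FN=0+1+4+2+1=8 → 14/26 = 0.5385
  bike: TP=17, FP=0+3+0+2+1=6, FN=1+1+0+0+0=2 → 34/42 = 0.8095
  drive: TP=7, FP=1+3+0+1+0=5, FN=3+0+4+0+1=8 → 14/27 = 0.5185
Macro-F1 score = mean = (0.6667 + 0.5000 + 0.7273 + 0.5385 + 0.8095 + 0.5185) / 6 = 0.627

0.627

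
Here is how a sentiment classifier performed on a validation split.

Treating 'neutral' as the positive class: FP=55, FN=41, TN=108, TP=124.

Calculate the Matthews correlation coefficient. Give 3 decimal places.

0.416

MCC = (TP·TN − FP·FN) / √((TP+FP)(TP+FN)(TN+FP)(TN+FN))
Numerator = 124·108 − 55·41 = 11137
Denominator = √(179·165·163·149) = √717316545 = 26782.7658
MCC = 11137 / 26782.7658 = 0.416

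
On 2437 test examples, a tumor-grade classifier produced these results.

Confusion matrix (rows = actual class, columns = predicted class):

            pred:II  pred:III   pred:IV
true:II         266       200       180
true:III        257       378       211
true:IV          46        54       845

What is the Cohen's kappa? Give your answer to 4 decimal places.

Observed agreement pₒ = trace/N = 1489/2437 = 0.61100
Expected agreement pₑ = Σ (rowᵢ·colᵢ)/N² = (646·569 + 846·632 + 945·1236)/2437² = 0.34859
κ = (pₒ − pₑ)/(1 − pₑ) = (0.61100 − 0.34859)/(1 − 0.34859) = 0.4028

0.4028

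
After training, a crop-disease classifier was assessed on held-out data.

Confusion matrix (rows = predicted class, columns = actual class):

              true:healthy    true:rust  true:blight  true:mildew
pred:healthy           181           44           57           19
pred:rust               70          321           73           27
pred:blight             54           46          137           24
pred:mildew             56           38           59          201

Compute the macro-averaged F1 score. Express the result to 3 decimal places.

0.585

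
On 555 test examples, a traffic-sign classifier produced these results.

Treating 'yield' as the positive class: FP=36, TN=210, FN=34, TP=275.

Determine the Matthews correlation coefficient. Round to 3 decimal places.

MCC = (TP·TN − FP·FN) / √((TP+FP)(TP+FN)(TN+FP)(TN+FN))
Numerator = 275·210 − 36·34 = 56526
Denominator = √(311·309·246·244) = √5768246376 = 75948.9722
MCC = 56526 / 75948.9722 = 0.744

0.744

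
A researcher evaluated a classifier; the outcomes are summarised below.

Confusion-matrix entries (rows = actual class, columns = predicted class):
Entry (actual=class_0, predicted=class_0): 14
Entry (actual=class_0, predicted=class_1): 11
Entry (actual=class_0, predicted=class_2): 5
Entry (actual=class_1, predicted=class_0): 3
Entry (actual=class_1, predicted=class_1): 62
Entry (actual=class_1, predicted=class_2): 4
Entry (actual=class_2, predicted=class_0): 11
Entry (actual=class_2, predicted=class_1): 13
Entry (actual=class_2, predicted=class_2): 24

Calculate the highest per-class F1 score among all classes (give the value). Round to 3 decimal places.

0.800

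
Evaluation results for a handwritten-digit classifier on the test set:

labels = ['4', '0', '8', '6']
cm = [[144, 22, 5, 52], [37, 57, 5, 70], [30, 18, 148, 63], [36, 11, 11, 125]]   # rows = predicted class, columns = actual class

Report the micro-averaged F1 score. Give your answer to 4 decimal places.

Micro-averaging pools counts across classes: ΣTP=474, ΣFP=360, ΣFN=360.
Micro-F1 score = 2·TP/(2·TP+FP+FN) on pooled counts = 0.5683 (equals overall accuracy in single-label multiclass).

0.5683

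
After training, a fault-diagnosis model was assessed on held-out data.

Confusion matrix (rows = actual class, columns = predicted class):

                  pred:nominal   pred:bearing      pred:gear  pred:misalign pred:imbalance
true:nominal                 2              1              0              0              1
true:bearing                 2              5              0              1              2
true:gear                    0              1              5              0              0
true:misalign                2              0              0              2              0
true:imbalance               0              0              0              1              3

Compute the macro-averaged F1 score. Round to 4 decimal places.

Per-class F1 score (2·TP/(2·TP+FP+FN)):
  nominal: TP=2, FP=2+0+2+0=4, FN=1+0+0+1=2 → 4/10 = 0.40000
  bearing: TP=5, FP=1+1+0+0=2, FN=2+0+1+2=5 → 10/17 = 0.58824
  gear: TP=5, FP=0+0+0+0=0, FN=0+1+0+0=1 → 10/11 = 0.90909
  misalign: TP=2, FP=0+1+0+1=2, FN=2+0+0+0=2 → 4/8 = 0.50000
  imbalance: TP=3, FP=1+2+0+0=3, FN=0+0+0+1=1 → 6/10 = 0.60000
Macro-F1 score = mean = (0.40000 + 0.58824 + 0.90909 + 0.50000 + 0.60000) / 5 = 0.5995

0.5995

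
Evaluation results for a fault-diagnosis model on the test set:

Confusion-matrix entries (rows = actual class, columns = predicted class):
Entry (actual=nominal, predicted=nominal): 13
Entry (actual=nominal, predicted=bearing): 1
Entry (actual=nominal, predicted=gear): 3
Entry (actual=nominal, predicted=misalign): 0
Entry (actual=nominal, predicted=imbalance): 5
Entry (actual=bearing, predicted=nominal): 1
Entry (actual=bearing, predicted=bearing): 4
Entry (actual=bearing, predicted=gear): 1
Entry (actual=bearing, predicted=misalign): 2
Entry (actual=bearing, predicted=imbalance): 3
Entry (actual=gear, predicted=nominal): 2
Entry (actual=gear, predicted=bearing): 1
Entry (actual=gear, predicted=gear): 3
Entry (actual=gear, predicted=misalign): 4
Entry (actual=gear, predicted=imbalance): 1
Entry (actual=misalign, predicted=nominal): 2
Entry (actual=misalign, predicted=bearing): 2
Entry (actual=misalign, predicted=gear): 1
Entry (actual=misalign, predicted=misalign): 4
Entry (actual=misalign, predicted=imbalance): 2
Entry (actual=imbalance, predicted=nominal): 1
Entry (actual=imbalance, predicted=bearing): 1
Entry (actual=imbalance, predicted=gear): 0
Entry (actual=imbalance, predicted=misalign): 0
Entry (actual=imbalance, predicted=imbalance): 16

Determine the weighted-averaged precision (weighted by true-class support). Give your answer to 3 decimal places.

0.536

Per-class precision (TP/(TP+FP)):
  nominal: TP=13, FP=1+2+2+1=6 → 13/19 = 0.6842
  bearing: TP=4, FP=1+1+2+1=5 → 4/9 = 0.4444
  gear: TP=3, FP=3+1+1+0=5 → 3/8 = 0.3750
  misalign: TP=4, FP=0+2+4+0=6 → 4/10 = 0.4000
  imbalance: TP=16, FP=5+3+1+2=11 → 16/27 = 0.5926
Weighted-precision = Σ (supportᵢ/N)·precisionᵢ with N=73: (22/73)·0.6842 + (11/73)·0.4444 + (11/73)·0.3750 + (11/73)·0.4000 + (18/73)·0.5926 = 0.536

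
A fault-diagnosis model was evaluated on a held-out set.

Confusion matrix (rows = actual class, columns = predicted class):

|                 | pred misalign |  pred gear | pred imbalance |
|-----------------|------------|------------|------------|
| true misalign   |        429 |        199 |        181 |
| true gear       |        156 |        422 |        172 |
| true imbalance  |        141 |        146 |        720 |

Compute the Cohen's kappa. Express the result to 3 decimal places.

0.412

Observed agreement pₒ = trace/N = 1571/2566 = 0.6122
Expected agreement pₑ = Σ (rowᵢ·colᵢ)/N² = (809·726 + 750·767 + 1007·1073)/2566² = 0.3407
κ = (pₒ − pₑ)/(1 − pₑ) = (0.6122 − 0.3407)/(1 − 0.3407) = 0.412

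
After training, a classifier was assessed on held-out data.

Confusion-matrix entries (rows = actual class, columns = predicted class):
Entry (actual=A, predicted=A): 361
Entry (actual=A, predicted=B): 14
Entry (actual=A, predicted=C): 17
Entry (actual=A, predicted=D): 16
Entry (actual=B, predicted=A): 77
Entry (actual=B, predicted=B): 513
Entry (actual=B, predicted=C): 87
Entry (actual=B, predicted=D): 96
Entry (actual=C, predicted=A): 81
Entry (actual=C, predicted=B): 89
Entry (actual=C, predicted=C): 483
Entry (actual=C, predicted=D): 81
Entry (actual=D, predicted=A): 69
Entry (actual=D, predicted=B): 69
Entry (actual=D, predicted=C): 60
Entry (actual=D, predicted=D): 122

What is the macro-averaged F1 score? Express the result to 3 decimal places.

0.628

Per-class F1 score (2·TP/(2·TP+FP+FN)):
  A: TP=361, FP=77+81+69=227, FN=14+17+16=47 → 722/996 = 0.7249
  B: TP=513, FP=14+89+69=172, FN=77+87+96=260 → 1026/1458 = 0.7037
  C: TP=483, FP=17+87+60=164, FN=81+89+81=251 → 966/1381 = 0.6995
  D: TP=122, FP=16+96+81=193, FN=69+69+60=198 → 244/635 = 0.3843
Macro-F1 score = mean = (0.7249 + 0.7037 + 0.6995 + 0.3843) / 4 = 0.628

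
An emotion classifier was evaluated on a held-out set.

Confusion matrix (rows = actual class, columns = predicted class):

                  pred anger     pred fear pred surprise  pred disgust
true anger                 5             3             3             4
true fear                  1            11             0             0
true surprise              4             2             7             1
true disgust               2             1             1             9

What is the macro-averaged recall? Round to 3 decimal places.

0.611

Per-class recall (TP/(TP+FN)):
  anger: TP=5, FN=3+3+4=10 → 5/15 = 0.3333
  fear: TP=11, FN=1+0+0=1 → 11/12 = 0.9167
  surprise: TP=7, FN=4+2+1=7 → 7/14 = 0.5000
  disgust: TP=9, FN=2+1+1=4 → 9/13 = 0.6923
Macro-recall = mean = (0.3333 + 0.9167 + 0.5000 + 0.6923) / 4 = 0.611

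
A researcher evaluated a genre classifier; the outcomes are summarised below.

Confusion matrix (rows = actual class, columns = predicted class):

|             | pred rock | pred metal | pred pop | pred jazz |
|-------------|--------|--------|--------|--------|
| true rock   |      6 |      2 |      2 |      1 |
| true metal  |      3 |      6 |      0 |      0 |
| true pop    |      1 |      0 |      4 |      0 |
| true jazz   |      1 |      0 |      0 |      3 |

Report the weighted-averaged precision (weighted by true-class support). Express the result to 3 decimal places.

Per-class precision (TP/(TP+FP)):
  rock: TP=6, FP=3+1+1=5 → 6/11 = 0.5455
  metal: TP=6, FP=2+0+0=2 → 6/8 = 0.7500
  pop: TP=4, FP=2+0+0=2 → 4/6 = 0.6667
  jazz: TP=3, FP=1+0+0=1 → 3/4 = 0.7500
Weighted-precision = Σ (supportᵢ/N)·precisionᵢ with N=29: (11/29)·0.5455 + (9/29)·0.7500 + (5/29)·0.6667 + (4/29)·0.7500 = 0.658

0.658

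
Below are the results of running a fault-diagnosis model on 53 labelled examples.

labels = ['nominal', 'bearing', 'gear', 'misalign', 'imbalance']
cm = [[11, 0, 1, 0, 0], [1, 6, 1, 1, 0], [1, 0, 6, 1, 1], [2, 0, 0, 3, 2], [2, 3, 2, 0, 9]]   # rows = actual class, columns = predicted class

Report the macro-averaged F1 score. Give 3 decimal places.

0.640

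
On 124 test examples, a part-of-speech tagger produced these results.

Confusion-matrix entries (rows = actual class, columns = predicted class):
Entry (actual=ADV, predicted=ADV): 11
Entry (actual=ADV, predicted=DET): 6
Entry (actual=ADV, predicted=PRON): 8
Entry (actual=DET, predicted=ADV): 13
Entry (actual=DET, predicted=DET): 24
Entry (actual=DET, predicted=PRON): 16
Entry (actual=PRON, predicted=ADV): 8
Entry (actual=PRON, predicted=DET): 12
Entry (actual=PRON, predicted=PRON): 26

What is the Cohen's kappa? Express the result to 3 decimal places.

0.223

Observed agreement pₒ = trace/N = 61/124 = 0.4919
Expected agreement pₑ = Σ (rowᵢ·colᵢ)/N² = (25·32 + 53·42 + 46·50)/124² = 0.3464
κ = (pₒ − pₑ)/(1 − pₑ) = (0.4919 − 0.3464)/(1 − 0.3464) = 0.223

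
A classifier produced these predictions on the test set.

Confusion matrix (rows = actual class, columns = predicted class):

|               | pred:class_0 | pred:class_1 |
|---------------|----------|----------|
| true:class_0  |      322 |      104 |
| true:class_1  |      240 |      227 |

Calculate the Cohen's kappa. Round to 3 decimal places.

0.239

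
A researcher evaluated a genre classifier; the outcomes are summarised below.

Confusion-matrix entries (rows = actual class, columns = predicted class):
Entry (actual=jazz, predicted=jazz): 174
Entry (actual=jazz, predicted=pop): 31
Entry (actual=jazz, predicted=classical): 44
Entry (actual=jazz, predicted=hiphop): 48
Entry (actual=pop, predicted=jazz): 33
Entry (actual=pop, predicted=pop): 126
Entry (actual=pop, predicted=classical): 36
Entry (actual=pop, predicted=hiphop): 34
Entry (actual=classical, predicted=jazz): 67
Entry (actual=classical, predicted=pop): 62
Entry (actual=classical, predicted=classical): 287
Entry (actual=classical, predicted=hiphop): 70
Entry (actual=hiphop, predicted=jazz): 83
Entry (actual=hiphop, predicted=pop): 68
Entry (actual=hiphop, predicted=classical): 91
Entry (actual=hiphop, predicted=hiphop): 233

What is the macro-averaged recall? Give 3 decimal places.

0.554

Per-class recall (TP/(TP+FN)):
  jazz: TP=174, FN=31+44+48=123 → 174/297 = 0.5859
  pop: TP=126, FN=33+36+34=103 → 126/229 = 0.5502
  classical: TP=287, FN=67+62+70=199 → 287/486 = 0.5905
  hiphop: TP=233, FN=83+68+91=242 → 233/475 = 0.4905
Macro-recall = mean = (0.5859 + 0.5502 + 0.5905 + 0.4905) / 4 = 0.554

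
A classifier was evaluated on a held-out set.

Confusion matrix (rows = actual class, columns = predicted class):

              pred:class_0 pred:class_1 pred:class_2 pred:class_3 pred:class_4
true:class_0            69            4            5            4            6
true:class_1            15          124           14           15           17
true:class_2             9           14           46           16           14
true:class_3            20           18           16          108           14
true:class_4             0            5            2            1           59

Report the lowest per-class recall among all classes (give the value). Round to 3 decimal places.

0.465

Per-class recall (TP/(TP+FN)):
  class_0: TP=69, FN=4+5+4+6=19 → 69/88 = 0.7841
  class_1: TP=124, FN=15+14+15+17=61 → 124/185 = 0.6703
  class_2: TP=46, FN=9+14+16+14=53 → 46/99 = 0.4646
  class_3: TP=108, FN=20+18+16+14=68 → 108/176 = 0.6136
  class_4: TP=59, FN=0+5+2+1=8 → 59/67 = 0.8806
Lowest is class 'class_2' with recall = 0.465.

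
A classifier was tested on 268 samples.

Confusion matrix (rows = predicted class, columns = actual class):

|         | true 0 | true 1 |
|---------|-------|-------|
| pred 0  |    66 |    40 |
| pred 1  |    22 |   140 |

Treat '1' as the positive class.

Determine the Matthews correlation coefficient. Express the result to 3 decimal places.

0.507

MCC = (TP·TN − FP·FN) / √((TP+FP)(TP+FN)(TN+FP)(TN+FN))
Numerator = 140·66 − 22·40 = 8360
Denominator = √(162·180·88·106) = √272004480 = 16492.5583
MCC = 8360 / 16492.5583 = 0.507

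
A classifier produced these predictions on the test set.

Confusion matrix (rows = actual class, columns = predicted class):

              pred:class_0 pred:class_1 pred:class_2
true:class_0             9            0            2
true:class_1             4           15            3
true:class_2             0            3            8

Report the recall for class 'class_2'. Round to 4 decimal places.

recall = TP/(TP+FN).
class_2: TP=8, FN=0+3=3 → 8/11 = 0.72727

0.7273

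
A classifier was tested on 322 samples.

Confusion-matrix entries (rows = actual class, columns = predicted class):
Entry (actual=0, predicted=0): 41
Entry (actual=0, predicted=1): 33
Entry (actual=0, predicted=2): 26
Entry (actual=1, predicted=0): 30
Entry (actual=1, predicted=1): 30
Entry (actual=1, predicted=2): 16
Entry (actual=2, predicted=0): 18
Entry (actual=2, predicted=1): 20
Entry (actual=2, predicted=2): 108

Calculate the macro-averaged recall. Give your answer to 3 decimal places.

Per-class recall (TP/(TP+FN)):
  0: TP=41, FN=33+26=59 → 41/100 = 0.4100
  1: TP=30, FN=30+16=46 → 30/76 = 0.3947
  2: TP=108, FN=18+20=38 → 108/146 = 0.7397
Macro-recall = mean = (0.4100 + 0.3947 + 0.7397) / 3 = 0.515

0.515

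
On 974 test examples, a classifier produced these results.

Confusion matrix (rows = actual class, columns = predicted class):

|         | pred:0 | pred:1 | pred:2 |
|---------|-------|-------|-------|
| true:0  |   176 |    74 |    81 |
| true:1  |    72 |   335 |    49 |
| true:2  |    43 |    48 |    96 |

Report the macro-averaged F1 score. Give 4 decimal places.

0.5882

Per-class F1 score (2·TP/(2·TP+FP+FN)):
  0: TP=176, FP=72+43=115, FN=74+81=155 → 352/622 = 0.56592
  1: TP=335, FP=74+48=122, FN=72+49=121 → 670/913 = 0.73384
  2: TP=96, FP=81+49=130, FN=43+48=91 → 192/413 = 0.46489
Macro-F1 score = mean = (0.56592 + 0.73384 + 0.46489) / 3 = 0.5882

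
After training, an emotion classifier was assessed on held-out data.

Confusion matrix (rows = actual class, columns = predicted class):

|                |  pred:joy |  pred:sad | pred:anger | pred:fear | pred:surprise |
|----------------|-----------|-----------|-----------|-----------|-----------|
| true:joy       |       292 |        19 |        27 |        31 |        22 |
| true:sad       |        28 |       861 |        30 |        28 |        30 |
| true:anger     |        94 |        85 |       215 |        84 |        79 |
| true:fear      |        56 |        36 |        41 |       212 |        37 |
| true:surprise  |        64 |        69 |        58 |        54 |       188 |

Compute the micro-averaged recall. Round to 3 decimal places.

Micro-averaging pools counts across classes: ΣTP=1768, ΣFP=972, ΣFN=972.
Micro-recall = TP/(TP+FN) on pooled counts = 0.645 (equals overall accuracy in single-label multiclass).

0.645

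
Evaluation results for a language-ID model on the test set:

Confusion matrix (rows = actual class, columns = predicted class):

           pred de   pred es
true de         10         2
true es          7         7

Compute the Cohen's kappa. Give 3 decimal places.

Observed agreement pₒ = trace/N = 17/26 = 0.6538
Expected agreement pₑ = Σ (rowᵢ·colᵢ)/N² = (12·17 + 14·9)/26² = 0.4882
κ = (pₒ − pₑ)/(1 − pₑ) = (0.6538 − 0.4882)/(1 − 0.4882) = 0.324

0.324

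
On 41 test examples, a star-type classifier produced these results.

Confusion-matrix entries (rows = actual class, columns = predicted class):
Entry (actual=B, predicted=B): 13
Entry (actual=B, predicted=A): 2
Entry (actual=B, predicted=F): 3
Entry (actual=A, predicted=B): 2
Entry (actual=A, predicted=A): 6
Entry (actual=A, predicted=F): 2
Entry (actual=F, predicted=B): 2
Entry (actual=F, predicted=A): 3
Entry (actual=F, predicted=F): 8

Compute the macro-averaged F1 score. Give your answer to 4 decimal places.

Per-class F1 score (2·TP/(2·TP+FP+FN)):
  B: TP=13, FP=2+2=4, FN=2+3=5 → 26/35 = 0.74286
  A: TP=6, FP=2+3=5, FN=2+2=4 → 12/21 = 0.57143
  F: TP=8, FP=3+2=5, FN=2+3=5 → 16/26 = 0.61538
Macro-F1 score = mean = (0.74286 + 0.57143 + 0.61538) / 3 = 0.6432

0.6432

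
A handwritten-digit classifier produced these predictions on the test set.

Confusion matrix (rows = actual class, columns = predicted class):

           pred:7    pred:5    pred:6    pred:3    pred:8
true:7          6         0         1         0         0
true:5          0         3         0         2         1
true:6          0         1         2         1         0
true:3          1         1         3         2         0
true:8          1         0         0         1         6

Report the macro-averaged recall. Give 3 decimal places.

0.579

Per-class recall (TP/(TP+FN)):
  7: TP=6, FN=0+1+0+0=1 → 6/7 = 0.8571
  5: TP=3, FN=0+0+2+1=3 → 3/6 = 0.5000
  6: TP=2, FN=0+1+1+0=2 → 2/4 = 0.5000
  3: TP=2, FN=1+1+3+0=5 → 2/7 = 0.2857
  8: TP=6, FN=1+0+0+1=2 → 6/8 = 0.7500
Macro-recall = mean = (0.8571 + 0.5000 + 0.5000 + 0.2857 + 0.7500) / 5 = 0.579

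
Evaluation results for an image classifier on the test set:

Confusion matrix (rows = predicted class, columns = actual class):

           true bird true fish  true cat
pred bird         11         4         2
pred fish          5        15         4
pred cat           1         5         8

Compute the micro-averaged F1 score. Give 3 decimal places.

0.618

Micro-averaging pools counts across classes: ΣTP=34, ΣFP=21, ΣFN=21.
Micro-F1 score = 2·TP/(2·TP+FP+FN) on pooled counts = 0.618 (equals overall accuracy in single-label multiclass).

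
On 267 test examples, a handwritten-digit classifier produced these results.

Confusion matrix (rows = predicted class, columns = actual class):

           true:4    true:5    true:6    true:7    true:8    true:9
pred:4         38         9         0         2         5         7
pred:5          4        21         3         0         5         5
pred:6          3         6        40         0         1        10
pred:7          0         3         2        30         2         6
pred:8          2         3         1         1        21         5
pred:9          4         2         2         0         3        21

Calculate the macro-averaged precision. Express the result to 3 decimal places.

0.639

Per-class precision (TP/(TP+FP)):
  4: TP=38, FP=9+0+2+5+7=23 → 38/61 = 0.6230
  5: TP=21, FP=4+3+0+5+5=17 → 21/38 = 0.5526
  6: TP=40, FP=3+6+0+1+10=20 → 40/60 = 0.6667
  7: TP=30, FP=0+3+2+2+6=13 → 30/43 = 0.6977
  8: TP=21, FP=2+3+1+1+5=12 → 21/33 = 0.6364
  9: TP=21, FP=4+2+2+0+3=11 → 21/32 = 0.6563
Macro-precision = mean = (0.6230 + 0.5526 + 0.6667 + 0.6977 + 0.6364 + 0.6563) / 6 = 0.639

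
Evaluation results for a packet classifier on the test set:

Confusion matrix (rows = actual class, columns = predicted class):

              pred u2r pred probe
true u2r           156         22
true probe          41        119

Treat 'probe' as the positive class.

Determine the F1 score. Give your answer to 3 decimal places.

0.791

Precision = TP/(TP+FP) = 119/141 = 0.8440
Recall = TP/(TP+FN) = 119/160 = 0.7438
F1 = 2·TP/(2·TP+FP+FN) = 238/301 = 0.791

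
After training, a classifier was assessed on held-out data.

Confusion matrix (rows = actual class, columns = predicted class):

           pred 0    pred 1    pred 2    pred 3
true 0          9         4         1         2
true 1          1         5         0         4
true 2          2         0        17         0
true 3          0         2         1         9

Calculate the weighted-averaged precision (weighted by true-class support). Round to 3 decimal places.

0.715

Per-class precision (TP/(TP+FP)):
  0: TP=9, FP=1+2+0=3 → 9/12 = 0.7500
  1: TP=5, FP=4+0+2=6 → 5/11 = 0.4545
  2: TP=17, FP=1+0+1=2 → 17/19 = 0.8947
  3: TP=9, FP=2+4+0=6 → 9/15 = 0.6000
Weighted-precision = Σ (supportᵢ/N)·precisionᵢ with N=57: (16/57)·0.7500 + (10/57)·0.4545 + (19/57)·0.8947 + (12/57)·0.6000 = 0.715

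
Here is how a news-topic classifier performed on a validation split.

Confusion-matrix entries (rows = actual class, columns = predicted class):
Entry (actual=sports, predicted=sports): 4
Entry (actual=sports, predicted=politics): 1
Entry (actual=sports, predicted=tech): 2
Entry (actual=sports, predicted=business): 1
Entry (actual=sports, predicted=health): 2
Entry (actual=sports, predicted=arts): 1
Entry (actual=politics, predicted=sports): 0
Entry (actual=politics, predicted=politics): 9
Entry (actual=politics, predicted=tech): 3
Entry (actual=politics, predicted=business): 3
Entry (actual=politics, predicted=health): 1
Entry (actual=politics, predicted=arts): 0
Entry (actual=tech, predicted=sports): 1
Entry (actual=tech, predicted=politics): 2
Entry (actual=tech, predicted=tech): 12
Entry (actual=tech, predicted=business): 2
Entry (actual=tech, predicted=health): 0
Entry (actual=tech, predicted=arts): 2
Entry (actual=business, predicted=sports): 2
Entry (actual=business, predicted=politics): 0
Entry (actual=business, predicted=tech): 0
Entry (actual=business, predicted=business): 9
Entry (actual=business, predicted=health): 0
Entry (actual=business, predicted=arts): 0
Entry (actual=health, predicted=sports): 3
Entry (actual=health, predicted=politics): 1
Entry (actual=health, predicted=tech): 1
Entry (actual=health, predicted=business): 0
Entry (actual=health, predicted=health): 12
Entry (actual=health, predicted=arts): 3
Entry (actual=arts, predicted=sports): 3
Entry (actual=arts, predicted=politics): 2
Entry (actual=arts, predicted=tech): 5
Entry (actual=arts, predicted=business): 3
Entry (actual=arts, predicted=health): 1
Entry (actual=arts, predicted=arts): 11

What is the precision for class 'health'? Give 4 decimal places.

Take TP from the diagonal, FP from the rest of the 'health' prediction marginal, FN from the rest of the 'health' actual marginal.
precision = TP/(TP+FP).
health: TP=12, FP=2+1+0+0+1=4 → 12/16 = 0.75000

0.7500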